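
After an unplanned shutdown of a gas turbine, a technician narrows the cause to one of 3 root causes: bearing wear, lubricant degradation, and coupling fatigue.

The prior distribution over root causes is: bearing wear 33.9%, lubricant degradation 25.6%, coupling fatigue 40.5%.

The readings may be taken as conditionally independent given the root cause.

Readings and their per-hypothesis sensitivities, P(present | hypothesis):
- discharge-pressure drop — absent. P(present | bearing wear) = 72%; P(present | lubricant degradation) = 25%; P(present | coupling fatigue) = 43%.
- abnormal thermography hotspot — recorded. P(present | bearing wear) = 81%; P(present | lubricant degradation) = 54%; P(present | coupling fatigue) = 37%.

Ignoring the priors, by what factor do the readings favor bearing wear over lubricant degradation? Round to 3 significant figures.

0.560

Take the product of per-reading likelihoods under each hypothesis (using 1 − P(present | H) for each absent reading), then divide.
  bearing wear: (1 − 0.72) × 0.81 = 0.2268
  lubricant degradation: (1 − 0.25) × 0.54 = 0.405
Bayes factor = 0.2268 / 0.405 ≈ 0.560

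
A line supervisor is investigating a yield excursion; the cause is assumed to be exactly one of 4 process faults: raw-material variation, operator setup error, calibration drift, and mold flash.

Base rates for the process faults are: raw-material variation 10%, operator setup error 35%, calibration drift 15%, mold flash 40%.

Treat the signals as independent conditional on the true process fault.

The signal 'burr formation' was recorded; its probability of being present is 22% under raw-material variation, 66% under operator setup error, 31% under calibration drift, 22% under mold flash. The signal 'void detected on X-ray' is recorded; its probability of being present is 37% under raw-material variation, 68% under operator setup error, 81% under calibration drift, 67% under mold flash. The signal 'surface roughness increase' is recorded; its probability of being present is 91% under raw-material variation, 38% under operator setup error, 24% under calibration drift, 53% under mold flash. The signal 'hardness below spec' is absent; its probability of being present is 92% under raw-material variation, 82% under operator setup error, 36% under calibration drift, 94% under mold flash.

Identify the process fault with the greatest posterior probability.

operator setup error

By Bayes' rule with conditional independence, the unnormalized weight for each hypothesis is prior × ∏ likelihoods (using 1 − P(present | H) for each absent signal):
  raw-material variation: 0.10 × 0.22 × 0.37 × 0.91 × (1 − 0.92) = 0.00059259
  operator setup error: 0.35 × 0.66 × 0.68 × 0.38 × (1 − 0.82) = 0.010744
  calibration drift: 0.15 × 0.31 × 0.81 × 0.24 × (1 − 0.36) = 0.0057853
  mold flash: 0.40 × 0.22 × 0.67 × 0.53 × (1 − 0.94) = 0.0018749
Marginal likelihood of the evidence = 0.018997.
P(raw-material variation | evidence) ≈ 0.00059259 / 0.018997 ≈ 0.031
P(operator setup error | evidence) ≈ 0.010744 / 0.018997 ≈ 0.566
P(calibration drift | evidence) ≈ 0.0057853 / 0.018997 ≈ 0.305
P(mold flash | evidence) ≈ 0.0018749 / 0.018997 ≈ 0.099
The largest is 0.566, so operator setup error is most probable.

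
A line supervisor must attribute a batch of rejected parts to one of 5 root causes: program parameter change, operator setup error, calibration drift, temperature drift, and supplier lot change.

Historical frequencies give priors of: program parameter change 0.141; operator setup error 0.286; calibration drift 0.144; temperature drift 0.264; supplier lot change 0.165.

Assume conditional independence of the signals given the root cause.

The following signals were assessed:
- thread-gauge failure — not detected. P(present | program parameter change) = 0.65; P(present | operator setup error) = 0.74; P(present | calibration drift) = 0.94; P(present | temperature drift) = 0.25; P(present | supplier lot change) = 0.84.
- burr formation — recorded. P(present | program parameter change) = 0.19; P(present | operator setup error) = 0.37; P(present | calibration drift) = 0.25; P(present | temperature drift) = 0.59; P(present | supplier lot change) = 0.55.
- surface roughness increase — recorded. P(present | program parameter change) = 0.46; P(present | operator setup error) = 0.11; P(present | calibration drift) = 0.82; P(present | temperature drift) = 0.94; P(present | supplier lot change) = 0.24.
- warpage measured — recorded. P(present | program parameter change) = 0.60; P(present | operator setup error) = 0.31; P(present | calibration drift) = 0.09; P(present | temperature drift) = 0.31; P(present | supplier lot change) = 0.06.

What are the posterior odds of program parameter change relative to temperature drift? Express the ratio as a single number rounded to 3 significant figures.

Unnormalized posterior weight (prior times the signal likelihoods) for each of the two hypotheses (using 1 − P(present | H) for each absent signal):
  program parameter change: 0.141 × (1 − 0.65) × 0.19 × 0.46 × 0.60 = 0.0025879
  temperature drift: 0.264 × (1 − 0.25) × 0.59 × 0.94 × 0.31 = 0.034041
Odds(program parameter change : temperature drift) = 0.0025879 / 0.034041 ≈ 0.0760.

0.0760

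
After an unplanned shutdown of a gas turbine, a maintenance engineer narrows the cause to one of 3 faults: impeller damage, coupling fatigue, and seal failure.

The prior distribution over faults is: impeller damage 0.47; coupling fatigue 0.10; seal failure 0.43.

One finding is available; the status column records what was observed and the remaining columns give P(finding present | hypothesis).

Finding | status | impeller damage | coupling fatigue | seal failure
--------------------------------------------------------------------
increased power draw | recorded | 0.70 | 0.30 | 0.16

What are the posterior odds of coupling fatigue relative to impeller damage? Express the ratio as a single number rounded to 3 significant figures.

0.0912

Posterior odds equal prior odds times the likelihood ratio; only the two competing hypotheses matter.
  coupling fatigue: 0.10 × 0.30 = 0.03
  impeller damage: 0.47 × 0.70 = 0.329
Odds(coupling fatigue : impeller damage) = 0.03 / 0.329 ≈ 0.0912.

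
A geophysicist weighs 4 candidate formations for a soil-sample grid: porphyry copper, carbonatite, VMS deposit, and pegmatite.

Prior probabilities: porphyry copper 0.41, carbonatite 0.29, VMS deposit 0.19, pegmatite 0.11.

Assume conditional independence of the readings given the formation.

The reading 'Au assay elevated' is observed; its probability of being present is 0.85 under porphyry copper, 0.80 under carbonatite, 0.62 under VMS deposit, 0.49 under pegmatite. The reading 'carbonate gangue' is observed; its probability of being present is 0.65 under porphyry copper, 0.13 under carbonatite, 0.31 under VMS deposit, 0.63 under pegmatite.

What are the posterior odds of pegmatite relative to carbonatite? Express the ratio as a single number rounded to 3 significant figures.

1.13

Unnormalized posterior weight (prior times the reading likelihoods) for each of the two hypotheses:
  pegmatite: 0.11 × 0.49 × 0.63 = 0.033957
  carbonatite: 0.29 × 0.80 × 0.13 = 0.03016
Posterior odds = 0.033957 / 0.03016 ≈ 1.13.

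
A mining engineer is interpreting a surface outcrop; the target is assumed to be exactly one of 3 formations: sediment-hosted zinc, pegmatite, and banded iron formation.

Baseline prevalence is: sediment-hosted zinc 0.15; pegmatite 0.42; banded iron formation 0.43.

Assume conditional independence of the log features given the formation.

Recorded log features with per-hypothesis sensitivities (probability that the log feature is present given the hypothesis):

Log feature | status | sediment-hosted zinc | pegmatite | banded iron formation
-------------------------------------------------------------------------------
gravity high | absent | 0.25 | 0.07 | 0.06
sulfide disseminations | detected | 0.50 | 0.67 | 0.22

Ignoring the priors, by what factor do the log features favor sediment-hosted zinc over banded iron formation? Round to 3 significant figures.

1.81

Take the product of per-log feature likelihoods under each hypothesis (using 1 − P(present | H) for each absent log feature), then divide.
  sediment-hosted zinc: (1 − 0.25) × 0.50 = 0.375
  banded iron formation: (1 − 0.06) × 0.22 = 0.2068
Bayes factor = 0.375 / 0.2068 ≈ 1.81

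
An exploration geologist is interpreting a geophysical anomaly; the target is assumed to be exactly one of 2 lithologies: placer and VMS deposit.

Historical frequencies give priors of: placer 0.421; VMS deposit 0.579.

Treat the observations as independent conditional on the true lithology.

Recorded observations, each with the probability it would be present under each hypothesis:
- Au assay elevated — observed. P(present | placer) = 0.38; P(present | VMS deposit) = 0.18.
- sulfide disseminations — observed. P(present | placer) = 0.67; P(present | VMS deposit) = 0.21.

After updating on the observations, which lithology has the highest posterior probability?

placer

For each hypothesis, the unnormalized posterior weight is prior × product of the observation likelihoods:
  placer: 0.421 × 0.38 × 0.67 = 0.10719
  VMS deposit: 0.579 × 0.18 × 0.21 = 0.021886
Normalizing constant Z = 0.10719 + 0.021886 = 0.12907.
P(placer | evidence) ≈ 0.10719 / 0.12907 ≈ 0.830
P(VMS deposit | evidence) ≈ 0.021886 / 0.12907 ≈ 0.170
The largest is 0.830, so placer is most probable.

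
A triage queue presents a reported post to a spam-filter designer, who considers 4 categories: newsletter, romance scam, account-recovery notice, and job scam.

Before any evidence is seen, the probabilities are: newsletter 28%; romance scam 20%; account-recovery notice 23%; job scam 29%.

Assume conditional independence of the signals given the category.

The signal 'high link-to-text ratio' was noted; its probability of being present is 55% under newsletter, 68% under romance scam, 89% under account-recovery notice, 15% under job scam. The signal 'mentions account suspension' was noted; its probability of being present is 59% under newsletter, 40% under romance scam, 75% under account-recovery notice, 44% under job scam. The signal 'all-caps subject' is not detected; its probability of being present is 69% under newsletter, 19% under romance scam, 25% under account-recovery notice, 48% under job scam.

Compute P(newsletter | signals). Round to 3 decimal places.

For each hypothesis, the unnormalized posterior weight is prior × product of the signal likelihoods (using 1 − P(present | H) for each absent signal):
  newsletter: 0.28 × 0.55 × 0.59 × (1 − 0.69) = 0.028167
  romance scam: 0.20 × 0.68 × 0.40 × (1 − 0.19) = 0.044064
  account-recovery notice: 0.23 × 0.89 × 0.75 × (1 − 0.25) = 0.11514
  job scam: 0.29 × 0.15 × 0.44 × (1 − 0.48) = 0.0099528
The unnormalized weights sum to 0.19733.
P(newsletter | evidence) = 0.028167 / 0.19733 ≈ 0.143.

0.143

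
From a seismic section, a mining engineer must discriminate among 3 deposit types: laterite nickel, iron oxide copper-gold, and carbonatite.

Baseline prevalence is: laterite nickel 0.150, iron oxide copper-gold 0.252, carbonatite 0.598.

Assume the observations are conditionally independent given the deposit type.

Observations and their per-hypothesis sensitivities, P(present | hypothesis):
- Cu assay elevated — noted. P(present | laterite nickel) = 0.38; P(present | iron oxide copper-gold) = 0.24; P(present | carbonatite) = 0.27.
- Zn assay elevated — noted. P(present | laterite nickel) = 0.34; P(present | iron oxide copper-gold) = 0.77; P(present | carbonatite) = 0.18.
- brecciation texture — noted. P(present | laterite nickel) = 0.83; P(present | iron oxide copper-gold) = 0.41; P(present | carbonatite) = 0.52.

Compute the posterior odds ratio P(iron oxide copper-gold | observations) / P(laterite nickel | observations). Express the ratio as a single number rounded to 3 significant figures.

Unnormalized posterior weight (prior times the observation likelihoods) for each of the two hypotheses:
  iron oxide copper-gold: 0.252 × 0.24 × 0.77 × 0.41 = 0.019094
  laterite nickel: 0.150 × 0.38 × 0.34 × 0.83 = 0.016085
Odds(iron oxide copper-gold : laterite nickel) = 0.019094 / 0.016085 ≈ 1.19.

1.19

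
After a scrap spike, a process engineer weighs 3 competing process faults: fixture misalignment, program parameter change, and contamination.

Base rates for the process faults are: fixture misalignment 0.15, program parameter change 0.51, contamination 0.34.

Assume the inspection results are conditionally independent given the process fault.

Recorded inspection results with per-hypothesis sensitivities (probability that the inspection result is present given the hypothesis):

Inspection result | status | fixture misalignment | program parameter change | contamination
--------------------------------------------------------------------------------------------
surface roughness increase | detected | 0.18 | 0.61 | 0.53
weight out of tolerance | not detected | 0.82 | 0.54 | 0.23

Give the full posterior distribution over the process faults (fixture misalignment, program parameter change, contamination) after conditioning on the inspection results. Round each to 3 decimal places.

0.017, 0.499, 0.484

For each hypothesis, the unnormalized posterior weight is prior × product of the inspection result likelihoods (using 1 − P(present | H) for each absent inspection result):
  fixture misalignment: 0.15 × 0.18 × (1 − 0.82) = 0.00486
  program parameter change: 0.51 × 0.61 × (1 − 0.54) = 0.14311
  contamination: 0.34 × 0.53 × (1 − 0.23) = 0.13875
Normalizing constant Z = 0.00486 + 0.14311 + 0.13875 = 0.28672.
P(fixture misalignment | evidence) = 0.00486 / 0.28672 ≈ 0.017
P(program parameter change | evidence) = 0.14311 / 0.28672 ≈ 0.499
P(contamination | evidence) = 0.13875 / 0.28672 ≈ 0.484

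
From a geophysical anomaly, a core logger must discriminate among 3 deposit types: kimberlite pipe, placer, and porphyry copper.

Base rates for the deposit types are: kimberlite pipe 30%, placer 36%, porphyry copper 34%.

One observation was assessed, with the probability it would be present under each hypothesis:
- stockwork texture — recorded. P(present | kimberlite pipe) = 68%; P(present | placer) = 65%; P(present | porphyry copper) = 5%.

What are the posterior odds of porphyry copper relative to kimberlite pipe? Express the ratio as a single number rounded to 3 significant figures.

0.0833

Posterior odds equal prior odds times the likelihood ratio; only the two competing hypotheses matter.
  porphyry copper: 0.34 × 0.05 = 0.017
  kimberlite pipe: 0.30 × 0.68 = 0.204
Posterior odds = 0.017 / 0.204 ≈ 0.0833.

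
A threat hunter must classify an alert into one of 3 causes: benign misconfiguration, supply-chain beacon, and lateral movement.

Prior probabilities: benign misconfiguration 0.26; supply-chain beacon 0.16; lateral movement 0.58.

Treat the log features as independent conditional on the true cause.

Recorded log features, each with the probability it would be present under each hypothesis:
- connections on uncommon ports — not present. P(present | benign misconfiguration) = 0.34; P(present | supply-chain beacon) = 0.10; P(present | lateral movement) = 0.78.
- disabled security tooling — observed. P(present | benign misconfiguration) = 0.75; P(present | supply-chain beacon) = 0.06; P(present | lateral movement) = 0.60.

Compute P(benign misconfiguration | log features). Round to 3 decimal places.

0.602

By Bayes' rule with conditional independence, the unnormalized weight for each hypothesis is prior × ∏ likelihoods (using 1 − P(present | H) for each absent log feature):
  benign misconfiguration: 0.26 × (1 − 0.34) × 0.75 = 0.1287
  supply-chain beacon: 0.16 × (1 − 0.10) × 0.06 = 0.00864
  lateral movement: 0.58 × (1 − 0.78) × 0.60 = 0.07656
Normalizing constant Z = 0.1287 + 0.00864 + 0.07656 = 0.2139.
P(benign misconfiguration | evidence) = 0.1287 / 0.2139 ≈ 0.602.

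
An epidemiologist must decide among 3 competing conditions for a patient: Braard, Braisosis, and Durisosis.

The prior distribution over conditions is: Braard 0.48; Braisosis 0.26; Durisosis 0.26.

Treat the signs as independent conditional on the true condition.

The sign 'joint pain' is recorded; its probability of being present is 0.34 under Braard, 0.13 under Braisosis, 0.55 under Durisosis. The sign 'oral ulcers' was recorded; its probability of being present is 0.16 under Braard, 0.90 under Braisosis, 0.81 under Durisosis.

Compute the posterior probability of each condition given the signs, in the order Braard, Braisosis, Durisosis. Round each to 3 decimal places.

0.151, 0.176, 0.672

For each hypothesis, the unnormalized posterior weight is prior × product of the sign likelihoods:
  Braard: 0.48 × 0.34 × 0.16 = 0.026112
  Braisosis: 0.26 × 0.13 × 0.90 = 0.03042
  Durisosis: 0.26 × 0.55 × 0.81 = 0.11583
Normalizing constant Z = 0.026112 + 0.03042 + 0.11583 = 0.17236.
P(Braard | evidence) = 0.026112 / 0.17236 ≈ 0.151
P(Braisosis | evidence) = 0.03042 / 0.17236 ≈ 0.176
P(Durisosis | evidence) = 0.11583 / 0.17236 ≈ 0.672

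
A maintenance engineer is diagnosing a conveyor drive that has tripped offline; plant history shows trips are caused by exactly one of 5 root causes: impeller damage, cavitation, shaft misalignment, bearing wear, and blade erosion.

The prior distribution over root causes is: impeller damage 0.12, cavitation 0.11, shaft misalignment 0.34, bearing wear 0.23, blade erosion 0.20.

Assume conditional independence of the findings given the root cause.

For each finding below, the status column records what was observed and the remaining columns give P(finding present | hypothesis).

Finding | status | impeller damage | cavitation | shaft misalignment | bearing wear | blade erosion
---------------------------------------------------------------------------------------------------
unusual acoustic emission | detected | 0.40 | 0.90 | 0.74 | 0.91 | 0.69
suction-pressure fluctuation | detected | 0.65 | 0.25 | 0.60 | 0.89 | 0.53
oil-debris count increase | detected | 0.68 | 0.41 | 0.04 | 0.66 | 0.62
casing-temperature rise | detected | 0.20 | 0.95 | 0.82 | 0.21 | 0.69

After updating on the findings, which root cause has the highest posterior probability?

Multiply each prior by the joint likelihood of the evidence pattern:
  impeller damage: 0.12 × 0.40 × 0.65 × 0.68 × 0.20 = 0.0042432
  cavitation: 0.11 × 0.90 × 0.25 × 0.41 × 0.95 = 0.0096401
  shaft misalignment: 0.34 × 0.74 × 0.60 × 0.04 × 0.82 = 0.0049515
  bearing wear: 0.23 × 0.91 × 0.89 × 0.66 × 0.21 = 0.025818
  blade erosion: 0.20 × 0.69 × 0.53 × 0.62 × 0.69 = 0.031289
The unnormalized weights sum to 0.075942.
P(impeller damage | evidence) ≈ 0.0042432 / 0.075942 ≈ 0.056
P(cavitation | evidence) ≈ 0.0096401 / 0.075942 ≈ 0.127
P(shaft misalignment | evidence) ≈ 0.0049515 / 0.075942 ≈ 0.065
P(bearing wear | evidence) ≈ 0.025818 / 0.075942 ≈ 0.340
P(blade erosion | evidence) ≈ 0.031289 / 0.075942 ≈ 0.412
The largest is 0.412, so blade erosion is most probable.

blade erosion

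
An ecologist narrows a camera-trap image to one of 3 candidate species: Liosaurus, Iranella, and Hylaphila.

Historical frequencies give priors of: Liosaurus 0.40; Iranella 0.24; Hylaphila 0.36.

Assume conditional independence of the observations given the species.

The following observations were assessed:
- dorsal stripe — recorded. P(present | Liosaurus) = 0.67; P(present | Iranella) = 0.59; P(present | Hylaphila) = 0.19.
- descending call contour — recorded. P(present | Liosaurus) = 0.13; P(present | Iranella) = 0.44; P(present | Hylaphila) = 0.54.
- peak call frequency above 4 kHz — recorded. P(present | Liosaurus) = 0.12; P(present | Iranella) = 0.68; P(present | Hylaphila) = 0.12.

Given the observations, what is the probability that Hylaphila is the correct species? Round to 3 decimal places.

0.087

By Bayes' rule with conditional independence, the unnormalized weight for each hypothesis is prior × ∏ likelihoods:
  Liosaurus: 0.40 × 0.67 × 0.13 × 0.12 = 0.0041808
  Iranella: 0.24 × 0.59 × 0.44 × 0.68 = 0.042367
  Hylaphila: 0.36 × 0.19 × 0.54 × 0.12 = 0.0044323
Normalizing constant Z = 0.0041808 + 0.042367 + 0.0044323 = 0.05098.
P(Hylaphila | evidence) = 0.0044323 / 0.05098 ≈ 0.087.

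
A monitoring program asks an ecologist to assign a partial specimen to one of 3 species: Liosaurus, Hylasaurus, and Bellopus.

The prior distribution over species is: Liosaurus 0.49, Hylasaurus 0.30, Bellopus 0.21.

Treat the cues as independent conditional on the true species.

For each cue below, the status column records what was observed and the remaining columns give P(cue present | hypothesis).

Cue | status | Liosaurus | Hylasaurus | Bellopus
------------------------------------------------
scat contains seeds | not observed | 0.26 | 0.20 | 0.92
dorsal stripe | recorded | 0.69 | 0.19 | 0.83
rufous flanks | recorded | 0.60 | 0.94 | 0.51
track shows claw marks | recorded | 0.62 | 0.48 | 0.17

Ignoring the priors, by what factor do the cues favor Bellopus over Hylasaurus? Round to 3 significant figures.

0.0839

Joint likelihood of the cue pattern under each hypothesis (using 1 − P(present | H) for each absent cue):
  Bellopus: (1 − 0.92) × 0.83 × 0.51 × 0.17 = 0.0057569
  Hylasaurus: (1 − 0.20) × 0.19 × 0.94 × 0.48 = 0.068582
Bayes factor = 0.0057569 / 0.068582 ≈ 0.0839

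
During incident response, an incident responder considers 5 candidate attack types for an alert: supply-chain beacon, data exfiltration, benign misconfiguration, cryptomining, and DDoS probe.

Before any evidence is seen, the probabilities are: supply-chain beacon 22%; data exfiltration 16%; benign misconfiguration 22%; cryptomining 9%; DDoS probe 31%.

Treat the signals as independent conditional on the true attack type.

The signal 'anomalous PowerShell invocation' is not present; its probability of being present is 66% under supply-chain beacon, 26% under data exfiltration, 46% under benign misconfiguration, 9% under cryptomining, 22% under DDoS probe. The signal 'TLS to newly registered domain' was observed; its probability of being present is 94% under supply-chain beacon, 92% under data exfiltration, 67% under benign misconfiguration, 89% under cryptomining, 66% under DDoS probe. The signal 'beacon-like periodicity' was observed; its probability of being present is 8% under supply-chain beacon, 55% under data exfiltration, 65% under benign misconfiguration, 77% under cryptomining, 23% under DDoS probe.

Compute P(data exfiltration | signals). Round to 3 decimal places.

For each hypothesis, the unnormalized posterior weight is prior × product of the signal likelihoods (using 1 − P(present | H) for each absent signal):
  supply-chain beacon: 0.22 × (1 − 0.66) × 0.94 × 0.08 = 0.005625
  data exfiltration: 0.16 × (1 − 0.26) × 0.92 × 0.55 = 0.05991
  benign misconfiguration: 0.22 × (1 − 0.46) × 0.67 × 0.65 = 0.051737
  cryptomining: 0.09 × (1 − 0.09) × 0.89 × 0.77 = 0.056126
  DDoS probe: 0.31 × (1 − 0.22) × 0.66 × 0.23 = 0.036705
Normalizing constant Z = 0.005625 + 0.05991 + 0.051737 + 0.056126 + 0.036705 = 0.2101.
P(data exfiltration | evidence) = 0.05991 / 0.2101 ≈ 0.285.

0.285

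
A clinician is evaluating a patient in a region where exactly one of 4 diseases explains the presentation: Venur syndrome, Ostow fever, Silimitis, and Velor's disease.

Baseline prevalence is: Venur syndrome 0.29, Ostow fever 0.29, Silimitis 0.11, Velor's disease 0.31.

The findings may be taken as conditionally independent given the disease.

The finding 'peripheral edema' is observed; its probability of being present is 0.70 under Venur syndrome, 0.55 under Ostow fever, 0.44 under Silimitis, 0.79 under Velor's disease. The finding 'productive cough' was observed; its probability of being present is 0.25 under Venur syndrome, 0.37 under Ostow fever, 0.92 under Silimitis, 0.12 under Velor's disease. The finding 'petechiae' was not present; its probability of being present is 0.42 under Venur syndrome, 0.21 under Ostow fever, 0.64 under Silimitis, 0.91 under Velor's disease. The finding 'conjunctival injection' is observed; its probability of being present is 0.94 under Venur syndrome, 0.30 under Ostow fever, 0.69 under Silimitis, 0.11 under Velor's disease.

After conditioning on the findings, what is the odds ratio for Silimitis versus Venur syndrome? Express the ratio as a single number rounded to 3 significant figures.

Posterior odds equal prior odds times the likelihood ratio; only the two competing hypotheses matter (using 1 − P(present | H) for each absent finding).
  Silimitis: 0.11 × 0.44 × 0.92 × (1 − 0.64) × 0.69 = 0.011061
  Venur syndrome: 0.29 × 0.70 × 0.25 × (1 − 0.42) × 0.94 = 0.027669
Posterior odds = 0.011061 / 0.027669 ≈ 0.400.

0.400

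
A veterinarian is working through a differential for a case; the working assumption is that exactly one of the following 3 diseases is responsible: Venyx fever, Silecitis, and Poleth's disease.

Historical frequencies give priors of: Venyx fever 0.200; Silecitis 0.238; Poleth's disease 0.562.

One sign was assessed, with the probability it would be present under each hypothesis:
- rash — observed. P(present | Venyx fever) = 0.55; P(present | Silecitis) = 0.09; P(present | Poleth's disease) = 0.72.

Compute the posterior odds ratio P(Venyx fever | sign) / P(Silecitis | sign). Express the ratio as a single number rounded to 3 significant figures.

Posterior odds equal prior odds times the likelihood ratio; only the two competing hypotheses matter.
  Venyx fever: 0.200 × 0.55 = 0.11
  Silecitis: 0.238 × 0.09 = 0.02142
Posterior odds = 0.11 / 0.02142 ≈ 5.14.

5.14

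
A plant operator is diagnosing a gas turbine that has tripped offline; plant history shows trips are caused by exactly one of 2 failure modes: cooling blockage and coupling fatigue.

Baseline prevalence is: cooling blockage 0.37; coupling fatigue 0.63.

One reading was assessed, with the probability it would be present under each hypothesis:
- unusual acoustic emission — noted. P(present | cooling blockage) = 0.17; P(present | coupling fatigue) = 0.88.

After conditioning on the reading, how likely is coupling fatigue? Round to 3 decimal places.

By Bayes' rule, the unnormalized weight for each hypothesis is prior × likelihood:
  cooling blockage: 0.37 × 0.17 = 0.0629
  coupling fatigue: 0.63 × 0.88 = 0.5544
Normalizing constant Z = 0.0629 + 0.5544 = 0.6173.
P(coupling fatigue | evidence) = 0.5544 / 0.6173 ≈ 0.898.

0.898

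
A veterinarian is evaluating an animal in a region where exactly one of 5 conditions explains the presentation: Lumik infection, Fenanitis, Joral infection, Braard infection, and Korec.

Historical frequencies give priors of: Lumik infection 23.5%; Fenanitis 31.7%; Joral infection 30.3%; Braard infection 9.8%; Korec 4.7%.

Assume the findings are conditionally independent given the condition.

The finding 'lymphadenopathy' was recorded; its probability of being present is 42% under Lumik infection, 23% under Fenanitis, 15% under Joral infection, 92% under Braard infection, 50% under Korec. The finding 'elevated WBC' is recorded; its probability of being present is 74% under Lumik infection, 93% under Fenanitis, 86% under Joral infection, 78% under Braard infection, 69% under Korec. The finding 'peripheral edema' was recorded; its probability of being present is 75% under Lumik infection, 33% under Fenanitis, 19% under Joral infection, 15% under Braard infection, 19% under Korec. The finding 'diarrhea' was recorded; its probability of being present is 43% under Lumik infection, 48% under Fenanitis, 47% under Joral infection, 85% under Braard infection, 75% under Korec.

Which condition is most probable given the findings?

Lumik infection

By Bayes' rule with conditional independence, the unnormalized weight for each hypothesis is prior × ∏ likelihoods:
  Lumik infection: 0.235 × 0.42 × 0.74 × 0.75 × 0.43 = 0.023555
  Fenanitis: 0.317 × 0.23 × 0.93 × 0.33 × 0.48 = 0.010741
  Joral infection: 0.303 × 0.15 × 0.86 × 0.19 × 0.47 = 0.0034905
  Braard infection: 0.098 × 0.92 × 0.78 × 0.15 × 0.85 = 0.0089664
  Korec: 0.047 × 0.50 × 0.69 × 0.19 × 0.75 = 0.0023106
The unnormalized weights sum to 0.049063.
P(Lumik infection | evidence) ≈ 0.023555 / 0.049063 ≈ 0.480
P(Fenanitis | evidence) ≈ 0.010741 / 0.049063 ≈ 0.219
P(Joral infection | evidence) ≈ 0.0034905 / 0.049063 ≈ 0.071
P(Braard infection | evidence) ≈ 0.0089664 / 0.049063 ≈ 0.183
P(Korec | evidence) ≈ 0.0023106 / 0.049063 ≈ 0.047
The largest is 0.480, so Lumik infection is most probable.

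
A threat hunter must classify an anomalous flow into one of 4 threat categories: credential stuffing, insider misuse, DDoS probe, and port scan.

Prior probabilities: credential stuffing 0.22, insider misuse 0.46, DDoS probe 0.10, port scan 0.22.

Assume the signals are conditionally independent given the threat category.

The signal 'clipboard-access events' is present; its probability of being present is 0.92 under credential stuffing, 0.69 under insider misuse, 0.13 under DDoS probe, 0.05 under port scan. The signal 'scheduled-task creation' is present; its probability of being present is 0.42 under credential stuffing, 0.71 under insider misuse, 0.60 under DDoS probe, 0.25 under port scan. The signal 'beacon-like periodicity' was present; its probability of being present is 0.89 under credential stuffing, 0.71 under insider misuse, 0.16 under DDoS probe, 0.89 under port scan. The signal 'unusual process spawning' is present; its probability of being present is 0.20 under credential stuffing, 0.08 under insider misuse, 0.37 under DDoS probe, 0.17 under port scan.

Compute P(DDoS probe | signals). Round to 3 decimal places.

0.016

Multiply each prior by the joint likelihood of the signal pattern:
  credential stuffing: 0.22 × 0.92 × 0.42 × 0.89 × 0.20 = 0.015131
  insider misuse: 0.46 × 0.69 × 0.71 × 0.71 × 0.08 = 0.0128
  DDoS probe: 0.10 × 0.13 × 0.60 × 0.16 × 0.37 = 0.00046176
  port scan: 0.22 × 0.05 × 0.25 × 0.89 × 0.17 = 0.00041608
Marginal likelihood of the evidence = 0.028809.
P(DDoS probe | evidence) = 0.00046176 / 0.028809 ≈ 0.016.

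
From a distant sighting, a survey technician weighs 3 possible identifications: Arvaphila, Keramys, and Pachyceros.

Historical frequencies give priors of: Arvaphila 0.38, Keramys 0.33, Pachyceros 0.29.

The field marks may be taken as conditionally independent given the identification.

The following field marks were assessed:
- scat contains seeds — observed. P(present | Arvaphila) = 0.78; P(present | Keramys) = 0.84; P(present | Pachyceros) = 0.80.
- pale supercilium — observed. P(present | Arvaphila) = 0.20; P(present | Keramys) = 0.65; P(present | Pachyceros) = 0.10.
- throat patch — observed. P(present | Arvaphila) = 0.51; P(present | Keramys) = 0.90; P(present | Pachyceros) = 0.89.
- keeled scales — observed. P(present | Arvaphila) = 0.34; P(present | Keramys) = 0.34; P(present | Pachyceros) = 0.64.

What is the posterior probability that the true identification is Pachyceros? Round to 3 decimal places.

0.168

For each hypothesis, the unnormalized posterior weight is prior × product of the field mark likelihoods:
  Arvaphila: 0.38 × 0.78 × 0.20 × 0.51 × 0.34 = 0.010279
  Keramys: 0.33 × 0.84 × 0.65 × 0.90 × 0.34 = 0.055135
  Pachyceros: 0.29 × 0.80 × 0.10 × 0.89 × 0.64 = 0.013215
Marginal likelihood of the evidence = 0.078629.
P(Pachyceros | evidence) = 0.013215 / 0.078629 ≈ 0.168.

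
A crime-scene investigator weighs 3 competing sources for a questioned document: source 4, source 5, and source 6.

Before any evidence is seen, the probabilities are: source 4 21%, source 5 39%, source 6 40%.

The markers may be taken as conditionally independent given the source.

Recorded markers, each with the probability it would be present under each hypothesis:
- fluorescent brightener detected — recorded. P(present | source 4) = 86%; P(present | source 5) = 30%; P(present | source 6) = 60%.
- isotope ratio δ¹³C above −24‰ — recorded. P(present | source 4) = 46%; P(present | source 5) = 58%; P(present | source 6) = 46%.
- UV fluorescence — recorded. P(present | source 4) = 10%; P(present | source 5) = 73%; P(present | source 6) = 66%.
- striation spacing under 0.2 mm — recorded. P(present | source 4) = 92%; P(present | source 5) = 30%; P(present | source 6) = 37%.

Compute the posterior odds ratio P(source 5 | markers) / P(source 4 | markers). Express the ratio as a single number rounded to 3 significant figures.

1.94

The normalizing constant cancels in an odds ratio, so compute prior × likelihood for the two hypotheses only:
  source 5: 0.39 × 0.30 × 0.58 × 0.73 × 0.30 = 0.014861
  source 4: 0.21 × 0.86 × 0.46 × 0.10 × 0.92 = 0.007643
Odds(source 5 : source 4) = 0.014861 / 0.007643 ≈ 1.94.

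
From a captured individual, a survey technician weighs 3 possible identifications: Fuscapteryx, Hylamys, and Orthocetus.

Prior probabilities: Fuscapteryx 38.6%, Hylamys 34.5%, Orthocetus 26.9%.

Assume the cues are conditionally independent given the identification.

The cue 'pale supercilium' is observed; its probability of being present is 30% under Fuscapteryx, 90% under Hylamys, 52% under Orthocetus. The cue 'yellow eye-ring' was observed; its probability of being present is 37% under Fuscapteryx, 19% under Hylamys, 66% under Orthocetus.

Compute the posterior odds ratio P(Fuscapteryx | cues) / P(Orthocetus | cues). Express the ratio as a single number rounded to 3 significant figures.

0.464

Unnormalized posterior weight (prior times the cue likelihoods) for each of the two hypotheses:
  Fuscapteryx: 0.386 × 0.30 × 0.37 = 0.042846
  Orthocetus: 0.269 × 0.52 × 0.66 = 0.092321
Posterior odds = 0.042846 / 0.092321 ≈ 0.464.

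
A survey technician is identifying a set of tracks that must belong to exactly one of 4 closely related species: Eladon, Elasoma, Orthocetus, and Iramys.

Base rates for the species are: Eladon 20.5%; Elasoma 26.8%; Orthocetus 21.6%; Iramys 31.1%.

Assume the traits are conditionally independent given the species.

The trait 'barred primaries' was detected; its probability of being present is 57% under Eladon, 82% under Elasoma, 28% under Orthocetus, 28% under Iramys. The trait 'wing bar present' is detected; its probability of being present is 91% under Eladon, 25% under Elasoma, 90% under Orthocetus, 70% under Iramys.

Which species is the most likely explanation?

Eladon

Multiply each prior by the joint likelihood of the trait pattern:
  Eladon: 0.205 × 0.57 × 0.91 = 0.10633
  Elasoma: 0.268 × 0.82 × 0.25 = 0.05494
  Orthocetus: 0.216 × 0.28 × 0.90 = 0.054432
  Iramys: 0.311 × 0.28 × 0.70 = 0.060956
Normalizing constant Z = 0.10633 + 0.05494 + 0.054432 + 0.060956 = 0.27666.
P(Eladon | evidence) ≈ 0.10633 / 0.27666 ≈ 0.384
P(Elasoma | evidence) ≈ 0.05494 / 0.27666 ≈ 0.199
P(Orthocetus | evidence) ≈ 0.054432 / 0.27666 ≈ 0.197
P(Iramys | evidence) ≈ 0.060956 / 0.27666 ≈ 0.220
The largest is 0.384, so Eladon is most probable.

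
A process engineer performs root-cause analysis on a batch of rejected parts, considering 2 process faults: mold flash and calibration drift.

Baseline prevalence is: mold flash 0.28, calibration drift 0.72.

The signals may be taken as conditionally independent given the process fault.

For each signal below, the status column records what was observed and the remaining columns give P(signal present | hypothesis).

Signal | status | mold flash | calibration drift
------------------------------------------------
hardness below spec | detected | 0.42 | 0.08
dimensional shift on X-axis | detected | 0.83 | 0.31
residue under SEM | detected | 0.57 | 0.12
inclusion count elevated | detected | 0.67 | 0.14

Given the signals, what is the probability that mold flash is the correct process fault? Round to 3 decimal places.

By Bayes' rule with conditional independence, the unnormalized weight for each hypothesis is prior × ∏ likelihoods:
  mold flash: 0.28 × 0.42 × 0.83 × 0.57 × 0.67 = 0.037276
  calibration drift: 0.72 × 0.08 × 0.31 × 0.12 × 0.14 = 0.00029998
Marginal likelihood of the evidence = 0.037576.
P(mold flash | evidence) = 0.037276 / 0.037576 ≈ 0.992.

0.992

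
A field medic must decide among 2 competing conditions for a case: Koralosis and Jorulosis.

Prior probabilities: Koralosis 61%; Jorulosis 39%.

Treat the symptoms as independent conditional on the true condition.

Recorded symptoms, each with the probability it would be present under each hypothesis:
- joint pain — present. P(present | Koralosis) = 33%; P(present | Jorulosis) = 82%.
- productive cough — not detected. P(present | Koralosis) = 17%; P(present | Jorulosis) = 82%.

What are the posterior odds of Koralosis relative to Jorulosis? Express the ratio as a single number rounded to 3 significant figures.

The normalizing constant cancels in an odds ratio, so compute prior × likelihood for the two hypotheses only (using 1 − P(present | H) for each absent symptom):
  Koralosis: 0.61 × 0.33 × (1 − 0.17) = 0.16708
  Jorulosis: 0.39 × 0.82 × (1 − 0.82) = 0.057564
Odds(Koralosis : Jorulosis) = 0.16708 / 0.057564 ≈ 2.90.

2.90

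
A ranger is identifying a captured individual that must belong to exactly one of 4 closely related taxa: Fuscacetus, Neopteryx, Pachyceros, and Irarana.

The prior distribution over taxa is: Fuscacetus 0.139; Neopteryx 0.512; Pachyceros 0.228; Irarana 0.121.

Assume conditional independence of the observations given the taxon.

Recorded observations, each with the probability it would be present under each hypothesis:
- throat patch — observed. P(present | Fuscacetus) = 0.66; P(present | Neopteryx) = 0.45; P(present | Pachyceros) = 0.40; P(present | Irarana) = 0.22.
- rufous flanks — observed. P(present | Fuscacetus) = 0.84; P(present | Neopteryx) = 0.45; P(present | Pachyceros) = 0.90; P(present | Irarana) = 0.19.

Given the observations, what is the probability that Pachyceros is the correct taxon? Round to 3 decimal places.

0.306

By Bayes' rule with conditional independence, the unnormalized weight for each hypothesis is prior × ∏ likelihoods:
  Fuscacetus: 0.139 × 0.66 × 0.84 = 0.077062
  Neopteryx: 0.512 × 0.45 × 0.45 = 0.10368
  Pachyceros: 0.228 × 0.40 × 0.90 = 0.08208
  Irarana: 0.121 × 0.22 × 0.19 = 0.0050578
The unnormalized weights sum to 0.26788.
P(Pachyceros | evidence) = 0.08208 / 0.26788 ≈ 0.306.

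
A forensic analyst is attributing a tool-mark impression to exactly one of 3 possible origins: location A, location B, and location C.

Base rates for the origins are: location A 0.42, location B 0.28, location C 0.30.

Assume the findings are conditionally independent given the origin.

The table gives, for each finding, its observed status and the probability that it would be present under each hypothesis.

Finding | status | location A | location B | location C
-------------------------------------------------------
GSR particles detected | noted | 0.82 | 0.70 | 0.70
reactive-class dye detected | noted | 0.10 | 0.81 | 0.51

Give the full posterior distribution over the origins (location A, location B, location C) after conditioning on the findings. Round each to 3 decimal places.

0.115, 0.529, 0.357

For each hypothesis, the unnormalized posterior weight is prior × product of the finding likelihoods:
  location A: 0.42 × 0.82 × 0.10 = 0.03444
  location B: 0.28 × 0.70 × 0.81 = 0.15876
  location C: 0.30 × 0.70 × 0.51 = 0.1071
Marginal likelihood of the evidence = 0.3003.
P(location A | evidence) = 0.03444 / 0.3003 ≈ 0.115
P(location B | evidence) = 0.15876 / 0.3003 ≈ 0.529
P(location C | evidence) = 0.1071 / 0.3003 ≈ 0.357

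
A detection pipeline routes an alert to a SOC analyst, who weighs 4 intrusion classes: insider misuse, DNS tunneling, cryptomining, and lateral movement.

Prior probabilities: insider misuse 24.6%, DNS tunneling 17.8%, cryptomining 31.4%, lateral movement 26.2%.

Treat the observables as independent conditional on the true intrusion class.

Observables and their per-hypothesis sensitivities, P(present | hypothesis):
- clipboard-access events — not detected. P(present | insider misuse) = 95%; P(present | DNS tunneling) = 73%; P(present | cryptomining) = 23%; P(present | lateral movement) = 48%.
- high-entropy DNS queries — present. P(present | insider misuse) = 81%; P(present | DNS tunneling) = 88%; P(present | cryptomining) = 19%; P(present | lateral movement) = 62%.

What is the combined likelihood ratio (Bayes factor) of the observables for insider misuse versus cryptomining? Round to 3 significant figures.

The Bayes factor is the ratio of the joint likelihoods of the observable pattern under the two hypotheses (using 1 − P(present | H) for each absent observable).
  insider misuse: (1 − 0.95) × 0.81 = 0.0405
  cryptomining: (1 − 0.23) × 0.19 = 0.1463
Bayes factor = 0.0405 / 0.1463 ≈ 0.277

0.277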